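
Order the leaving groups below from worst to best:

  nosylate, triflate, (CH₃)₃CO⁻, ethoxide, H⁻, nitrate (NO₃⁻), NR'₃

H⁻ < (CH₃)₃CO⁻ < ethoxide < NR'₃ < nitrate (NO₃⁻) < nosylate < triflate

triflate: pKₐ(CF₃SO₃H (triflic acid)) ≈ -14
nosylate: pKₐ(p-O₂NC₆H₄SO₃H) ≈ -3.5
nitrate (NO₃⁻): pKₐ(HNO₃) ≈ -1.3
NR'₃: pKₐ(R'₃NH⁺) ≈ 10.7
ethoxide: pKₐ(CH₃CH₂OH) ≈ 16
(CH₃)₃CO⁻: pKₐ(t-BuOH) ≈ 18
H⁻: pKₐ(H₂) ≈ 36
Reversing gives the worst-to-best order requested.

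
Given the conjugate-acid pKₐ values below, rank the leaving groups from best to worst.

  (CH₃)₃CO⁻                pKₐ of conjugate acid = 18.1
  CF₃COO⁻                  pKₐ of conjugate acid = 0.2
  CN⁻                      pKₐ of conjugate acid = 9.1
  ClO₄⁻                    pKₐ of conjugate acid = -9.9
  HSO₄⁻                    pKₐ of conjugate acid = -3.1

Lower conjugate-acid pKₐ ⇒ weaker base ⇒ better leaving group.
Sorting by the given values: ClO₄⁻ (-9.9), HSO₄⁻ (-3.1), CF₃COO⁻ (0.2), CN⁻ (9.1), (CH₃)₃CO⁻ (18.1).

ClO₄⁻ > HSO₄⁻ > CF₃COO⁻ > CN⁻ > (CH₃)₃CO⁻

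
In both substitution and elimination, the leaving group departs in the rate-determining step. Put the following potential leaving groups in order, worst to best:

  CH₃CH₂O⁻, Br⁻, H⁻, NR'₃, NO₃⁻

Br⁻: pKₐ(HBr) ≈ -9
NO₃⁻: pKₐ(HNO₃) ≈ -1.3
NR'₃: pKₐ(R'₃NH⁺) ≈ 10.7
CH₃CH₂O⁻: pKₐ(CH₃CH₂OH) ≈ 16
H⁻: pKₐ(H₂) ≈ 36
Listed from poorest to best leaving group as asked.

H⁻ < CH₃CH₂O⁻ < NR'₃ < NO₃⁻ < Br⁻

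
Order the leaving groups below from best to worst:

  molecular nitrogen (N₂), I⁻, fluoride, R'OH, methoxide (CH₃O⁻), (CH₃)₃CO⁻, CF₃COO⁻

A good leaving group is a weak base: the lower the pKₐ of its conjugate acid, the more readily it departs.
molecular nitrogen (N₂): no meaningful conjugate acid; N₂ departs as an exceptionally stable neutral molecule
I⁻: pKₐ(HI) ≈ -10
R'OH: pKₐ(R'OH₂⁺) ≈ -2.4
CF₃COO⁻: pKₐ(CF₃COOH) ≈ 0.2
fluoride: pKₐ(HF) ≈ 3.2
methoxide (CH₃O⁻): pKₐ(CH₃OH) ≈ 15.5
(CH₃)₃CO⁻: pKₐ(t-BuOH) ≈ 18

molecular nitrogen (N₂) > I⁻ > R'OH > CF₃COO⁻ > fluoride > methoxide (CH₃O⁻) > (CH₃)₃CO⁻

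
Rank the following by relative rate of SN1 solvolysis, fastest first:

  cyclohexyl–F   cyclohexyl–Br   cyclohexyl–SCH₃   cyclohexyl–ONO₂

Same R in every case — rank the leaving groups.
Leaving-group ability tracks the stability of the departed species; conjugate-acid pKₐ is the usual yardstick (lower pKₐ → better LG).
cyclohexyl–Br loses Br⁻: pKₐ(HBr) ≈ -9
cyclohexyl–ONO₂ loses NO₃⁻: pKₐ(HNO₃) ≈ -1.3
cyclohexyl–F loses F⁻: pKₐ(HF) ≈ 3.2
cyclohexyl–SCH₃ loses RS⁻: pKₐ(RSH (a thiol)) ≈ 10.5

cyclohexyl–Br > cyclohexyl–ONO₂ > cyclohexyl–F > cyclohexyl–SCH₃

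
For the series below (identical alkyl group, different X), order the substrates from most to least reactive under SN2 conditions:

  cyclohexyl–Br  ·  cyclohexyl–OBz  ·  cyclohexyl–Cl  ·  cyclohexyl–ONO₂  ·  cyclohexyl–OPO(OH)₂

Identical carbon frameworks mean the comparison reduces to leaving-group quality.
The more stable X⁻ (or X) is on its own — i.e. the weaker a base it is — the better a leaving group it makes.
cyclohexyl–Br loses Br⁻: pKₐ(HBr) ≈ -9
cyclohexyl–Cl loses Cl⁻: pKₐ(HCl) ≈ -7
cyclohexyl–ONO₂ loses NO₃⁻: pKₐ(HNO₃) ≈ -1.3
cyclohexyl–OPO(OH)₂ loses H₂PO₄⁻: pKₐ(H₃PO₄) ≈ 2.1
cyclohexyl–OBz loses PhCOO⁻: pKₐ(C₆H₅COOH) ≈ 4.2

cyclohexyl–Br > cyclohexyl–Cl > cyclohexyl–ONO₂ > cyclohexyl–OPO(OH)₂ > cyclohexyl–OBz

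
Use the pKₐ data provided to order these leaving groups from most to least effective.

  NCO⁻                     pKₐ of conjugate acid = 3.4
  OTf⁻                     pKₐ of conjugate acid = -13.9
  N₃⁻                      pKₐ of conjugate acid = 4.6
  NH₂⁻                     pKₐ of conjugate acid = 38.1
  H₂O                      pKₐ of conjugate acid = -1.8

OTf⁻ > H₂O > NCO⁻ > N₃⁻ > NH₂⁻

Lower conjugate-acid pKₐ ⇒ weaker base ⇒ better leaving group.
Sorting by the given values: OTf⁻ (-13.9), H₂O (-1.8), NCO⁻ (3.4), N₃⁻ (4.6), NH₂⁻ (38.1).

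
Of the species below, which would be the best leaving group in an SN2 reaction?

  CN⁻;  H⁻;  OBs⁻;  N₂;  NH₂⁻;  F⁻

N₂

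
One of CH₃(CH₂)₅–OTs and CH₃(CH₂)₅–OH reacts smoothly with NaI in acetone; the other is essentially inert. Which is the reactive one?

From CH₃(CH₂)₅–OH the departing group would be OH⁻ (pKₐ(H₂O) ≈ 15.7). Strong base; essentially never leaves without prior activation.
From CH₃(CH₂)₅–OTs the leaving group is OTs⁻ (pKₐ(p-CH₃C₆H₄SO₃H (TsOH)) ≈ -2.8). Resonance-delocalised arenesulfonate.
(In practice CH₃(CH₂)₅–OTs is made from CH₃(CH₂)₅–OH by treatment with TsCl / pyridine, converting the hydroxyl into a tosylate.)

CH₃(CH₂)₅–OTs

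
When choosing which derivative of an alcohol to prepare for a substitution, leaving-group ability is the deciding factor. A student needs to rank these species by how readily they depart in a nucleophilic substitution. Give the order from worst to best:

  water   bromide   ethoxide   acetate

A good leaving group is a weak base: the lower the pKₐ of its conjugate acid, the more readily it departs.
bromide: pKₐ(HBr) ≈ -9
water: pKₐ(H₃O⁺) ≈ -1.7
acetate: pKₐ(CH₃COOH) ≈ 4.8
ethoxide: pKₐ(CH₃CH₂OH) ≈ 16 — strong base; alkoxides do not leave unassisted
The question asks for worst first, so the sequence is read in increasing leaving-group ability.

ethoxide < acetate < water < bromide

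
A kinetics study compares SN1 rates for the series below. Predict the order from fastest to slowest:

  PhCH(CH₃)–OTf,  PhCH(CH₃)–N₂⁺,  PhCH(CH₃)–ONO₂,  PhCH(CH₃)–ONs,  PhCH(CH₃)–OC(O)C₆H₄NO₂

PhCH(CH₃)–N₂⁺ > PhCH(CH₃)–OTf > PhCH(CH₃)–ONs > PhCH(CH₃)–ONO₂ > PhCH(CH₃)–OC(O)C₆H₄NO₂

With the same alkyl group throughout, only the leaving group differentiates the rates.
The more stable X⁻ (or X) is on its own — i.e. the weaker a base it is — the better a leaving group it makes.
PhCH(CH₃)–N₂⁺ loses N₂: no meaningful conjugate acid; N₂ departs as an exceptionally stable neutral molecule
PhCH(CH₃)–OTf loses OTf⁻: pKₐ(CF₃SO₃H (triflic acid)) ≈ -14
PhCH(CH₃)–ONs loses ONs⁻: pKₐ(p-O₂NC₆H₄SO₃H) ≈ -3.5
PhCH(CH₃)–ONO₂ loses NO₃⁻: pKₐ(HNO₃) ≈ -1.3
PhCH(CH₃)–OC(O)C₆H₄NO₂ loses p-O₂N–C₆H₄–COO⁻: pKₐ(p-nitrobenzoic acid) ≈ 3.4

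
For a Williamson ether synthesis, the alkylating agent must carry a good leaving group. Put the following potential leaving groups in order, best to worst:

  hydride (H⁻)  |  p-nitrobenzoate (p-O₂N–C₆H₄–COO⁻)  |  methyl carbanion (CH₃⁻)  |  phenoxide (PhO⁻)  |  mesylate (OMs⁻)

mesylate (OMs⁻) > p-nitrobenzoate (p-O₂N–C₆H₄–COO⁻) > phenoxide (PhO⁻) > hydride (H⁻) > methyl carbanion (CH₃⁻)

mesylate (OMs⁻): pKₐ(CH₃SO₃H (MsOH)) ≈ -1.9
p-nitrobenzoate (p-O₂N–C₆H₄–COO⁻): pKₐ(p-nitrobenzoic acid) ≈ 3.4
phenoxide (PhO⁻): pKₐ(C₆H₅OH (phenol)) ≈ 10
hydride (H⁻): pKₐ(H₂) ≈ 36
methyl carbanion (CH₃⁻): pKₐ(CH₄) ≈ 48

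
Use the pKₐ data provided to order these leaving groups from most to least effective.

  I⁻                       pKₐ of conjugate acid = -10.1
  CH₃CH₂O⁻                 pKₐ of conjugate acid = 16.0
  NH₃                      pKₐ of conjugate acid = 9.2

Lower conjugate-acid pKₐ ⇒ weaker base ⇒ better leaving group.
Sorting by the given values: I⁻ (-10.1), NH₃ (9.2), CH₃CH₂O⁻ (16.0).

I⁻ > NH₃ > CH₃CH₂O⁻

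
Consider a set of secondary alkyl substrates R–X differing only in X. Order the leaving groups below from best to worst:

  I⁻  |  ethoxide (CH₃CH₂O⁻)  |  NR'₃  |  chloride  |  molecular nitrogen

molecular nitrogen > I⁻ > chloride > NR'₃ > ethoxide (CH₃CH₂O⁻)

A good leaving group is a weak base: the lower the pKₐ of its conjugate acid, the more readily it departs.
molecular nitrogen: no meaningful conjugate acid; N₂ departs as an exceptionally stable neutral molecule
I⁻: pKₐ(HI) ≈ -10
chloride: pKₐ(HCl) ≈ -7
NR'₃: pKₐ(R'₃NH⁺) ≈ 10.7
ethoxide (CH₃CH₂O⁻): pKₐ(CH₃CH₂OH) ≈ 16 — strong base; alkoxides do not leave unassisted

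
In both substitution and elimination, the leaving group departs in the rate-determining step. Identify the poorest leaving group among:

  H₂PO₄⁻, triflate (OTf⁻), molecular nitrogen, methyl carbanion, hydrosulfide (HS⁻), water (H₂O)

molecular nitrogen: no meaningful conjugate acid; N₂ departs as an exceptionally stable neutral molecule
triflate (OTf⁻): pKₐ(CF₃SO₃H (triflic acid)) ≈ -14
water (H₂O): pKₐ(H₃O⁺) ≈ -1.7
H₂PO₄⁻: pKₐ(H₃PO₄) ≈ 2.1
hydrosulfide (HS⁻): pKₐ(H₂S) ≈ 7
methyl carbanion: pKₐ(CH₄) ≈ 48

methyl carbanion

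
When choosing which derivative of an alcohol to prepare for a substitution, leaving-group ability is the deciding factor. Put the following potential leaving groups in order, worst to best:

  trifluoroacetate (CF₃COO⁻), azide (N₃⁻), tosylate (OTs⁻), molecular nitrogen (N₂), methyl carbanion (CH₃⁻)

methyl carbanion (CH₃⁻) < azide (N₃⁻) < trifluoroacetate (CF₃COO⁻) < tosylate (OTs⁻) < molecular nitrogen (N₂)

A good leaving group is a weak base: the lower the pKₐ of its conjugate acid, the more readily it departs.
molecular nitrogen (N₂): no meaningful conjugate acid; N₂ departs as an exceptionally stable neutral molecule
tosylate (OTs⁻): pKₐ(p-CH₃C₆H₄SO₃H (TsOH)) ≈ -2.8
trifluoroacetate (CF₃COO⁻): pKₐ(CF₃COOH) ≈ 0.2
azide (N₃⁻): pKₐ(HN₃) ≈ 4.7
methyl carbanion (CH₃⁻): pKₐ(CH₄) ≈ 48
Listed from poorest to best leaving group as asked.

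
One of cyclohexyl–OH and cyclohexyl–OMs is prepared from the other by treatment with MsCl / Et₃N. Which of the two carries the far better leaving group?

From cyclohexyl–OH the departing group would be OH⁻ (pKₐ(H₂O) ≈ 15.7). Strong base; essentially never leaves without prior activation.
From cyclohexyl–OMs the leaving group is OMs⁻ (pKₐ(CH₃SO₃H (MsOH)) ≈ -1.9). Resonance-delocalised alkanesulfonate.
Treatment with MsCl / Et₃N works by converting the hydroxyl into a mesylate, making cyclohexyl–OMs enormously more reactive.

cyclohexyl–OMs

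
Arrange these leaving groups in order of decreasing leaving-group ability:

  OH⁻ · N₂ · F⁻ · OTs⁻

N₂ > OTs⁻ > F⁻ > OH⁻

The more stable X⁻ (or X) is on its own — i.e. the weaker a base it is — the better a leaving group it makes.
N₂: no meaningful conjugate acid; N₂ departs as an exceptionally stable neutral molecule
OTs⁻: pKₐ(p-CH₃C₆H₄SO₃H (TsOH)) ≈ -2.8
F⁻: pKₐ(HF) ≈ 3.2 — small and strongly basic; the poor halide leaving group
OH⁻: pKₐ(H₂O) ≈ 15.7 — strong base; essentially never leaves without prior activation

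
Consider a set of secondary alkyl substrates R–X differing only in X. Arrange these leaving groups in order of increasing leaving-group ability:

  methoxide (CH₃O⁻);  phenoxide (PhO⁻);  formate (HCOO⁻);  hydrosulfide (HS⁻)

methoxide (CH₃O⁻) < phenoxide (PhO⁻) < hydrosulfide (HS⁻) < formate (HCOO⁻)

The more stable X⁻ (or X) is on its own — i.e. the weaker a base it is — the better a leaving group it makes.
formate (HCOO⁻): pKₐ(HCOOH) ≈ 3.8
hydrosulfide (HS⁻): pKₐ(H₂S) ≈ 7
phenoxide (PhO⁻): pKₐ(C₆H₅OH (phenol)) ≈ 10
methoxide (CH₃O⁻): pKₐ(CH₃OH) ≈ 15.5
Listed from poorest to best leaving group as asked.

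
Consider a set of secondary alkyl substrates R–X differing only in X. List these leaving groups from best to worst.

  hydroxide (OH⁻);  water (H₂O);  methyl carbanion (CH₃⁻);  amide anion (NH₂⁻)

water (H₂O) > hydroxide (OH⁻) > amide anion (NH₂⁻) > methyl carbanion (CH₃⁻)

The more stable X⁻ (or X) is on its own — i.e. the weaker a base it is — the better a leaving group it makes.
water (H₂O): pKₐ(H₃O⁺) ≈ -1.7
hydroxide (OH⁻): pKₐ(H₂O) ≈ 15.7
amide anion (NH₂⁻): pKₐ(NH₃) ≈ 38
methyl carbanion (CH₃⁻): pKₐ(CH₄) ≈ 48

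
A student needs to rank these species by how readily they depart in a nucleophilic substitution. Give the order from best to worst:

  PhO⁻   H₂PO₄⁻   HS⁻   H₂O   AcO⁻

A good leaving group is a weak base: the lower the pKₐ of its conjugate acid, the more readily it departs.
H₂O: pKₐ(H₃O⁺) ≈ -1.7 — neutral; leaves from a protonated alcohol (R–OH₂⁺)
H₂PO₄⁻: pKₐ(H₃PO₄) ≈ 2.1 — moderate base; biological leaving group after further activation
AcO⁻: pKₐ(CH₃COOH) ≈ 4.8 — resonance-stabilised but still a weak base
HS⁻: pKₐ(H₂S) ≈ 7
PhO⁻: pKₐ(C₆H₅OH (phenol)) ≈ 10 — resonance into the ring helps, but still a poor LG

H₂O > H₂PO₄⁻ > AcO⁻ > HS⁻ > PhO⁻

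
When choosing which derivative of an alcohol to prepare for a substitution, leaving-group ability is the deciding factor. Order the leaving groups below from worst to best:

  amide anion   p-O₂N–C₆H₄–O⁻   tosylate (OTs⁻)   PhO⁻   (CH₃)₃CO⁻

amide anion < (CH₃)₃CO⁻ < PhO⁻ < p-O₂N–C₆H₄–O⁻ < tosylate (OTs⁻)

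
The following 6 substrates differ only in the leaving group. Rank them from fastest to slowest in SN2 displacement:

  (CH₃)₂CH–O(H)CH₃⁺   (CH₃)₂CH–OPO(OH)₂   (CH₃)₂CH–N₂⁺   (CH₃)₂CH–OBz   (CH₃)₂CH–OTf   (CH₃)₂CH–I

Identical carbon frameworks mean the comparison reduces to leaving-group quality.
Rank by basicity of the departing species: weakest base leaves most easily.
(CH₃)₂CH–N₂⁺ loses N₂: no meaningful conjugate acid; N₂ departs as an exceptionally stable neutral molecule
(CH₃)₂CH–OTf loses OTf⁻: pKₐ(CF₃SO₃H (triflic acid)) ≈ -14
(CH₃)₂CH–I loses I⁻: pKₐ(HI) ≈ -10
(CH₃)₂CH–O(H)CH₃⁺ loses R'OH: pKₐ(R'OH₂⁺) ≈ -2.4
(CH₃)₂CH–OPO(OH)₂ loses H₂PO₄⁻: pKₐ(H₃PO₄) ≈ 2.1
(CH₃)₂CH–OBz loses PhCOO⁻: pKₐ(C₆H₅COOH) ≈ 4.2

(CH₃)₂CH–N₂⁺ > (CH₃)₂CH–OTf > (CH₃)₂CH–I > (CH₃)₂CH–O(H)CH₃⁺ > (CH₃)₂CH–OPO(OH)₂ > (CH₃)₂CH–OBz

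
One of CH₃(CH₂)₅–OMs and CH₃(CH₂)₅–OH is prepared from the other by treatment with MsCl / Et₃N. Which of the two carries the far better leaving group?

CH₃(CH₂)₅–OMs

From CH₃(CH₂)₅–OH the departing group would be OH⁻ (pKₐ(H₂O) ≈ 15.7). Strong base; essentially never leaves without prior activation.
From CH₃(CH₂)₅–OMs the leaving group is OMs⁻ (pKₐ(CH₃SO₃H (MsOH)) ≈ -1.9). Resonance-delocalised alkanesulfonate.
Treatment with MsCl / Et₃N works by converting the hydroxyl into a mesylate, making CH₃(CH₂)₅–OMs enormously more reactive.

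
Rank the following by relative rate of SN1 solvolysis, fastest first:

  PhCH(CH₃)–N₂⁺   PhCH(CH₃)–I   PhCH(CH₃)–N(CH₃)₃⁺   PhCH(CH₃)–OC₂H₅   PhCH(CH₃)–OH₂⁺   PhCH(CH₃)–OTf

PhCH(CH₃)–N₂⁺ > PhCH(CH₃)–OTf > PhCH(CH₃)–I > PhCH(CH₃)–OH₂⁺ > PhCH(CH₃)–N(CH₃)₃⁺ > PhCH(CH₃)–OC₂H₅

Same R in every case — rank the leaving groups.
A good leaving group is a weak base: the lower the pKₐ of its conjugate acid, the more readily it departs.
PhCH(CH₃)–N₂⁺ loses N₂: no meaningful conjugate acid; N₂ departs as an exceptionally stable neutral molecule
PhCH(CH₃)–OTf loses OTf⁻: pKₐ(CF₃SO₃H (triflic acid)) ≈ -14
PhCH(CH₃)–I loses I⁻: pKₐ(HI) ≈ -10
PhCH(CH₃)–OH₂⁺ loses H₂O: pKₐ(H₃O⁺) ≈ -1.7
PhCH(CH₃)–N(CH₃)₃⁺ loses NR'₃: pKₐ(R'₃NH⁺) ≈ 10.7
PhCH(CH₃)–OC₂H₅ loses CH₃CH₂O⁻: pKₐ(CH₃CH₂OH) ≈ 16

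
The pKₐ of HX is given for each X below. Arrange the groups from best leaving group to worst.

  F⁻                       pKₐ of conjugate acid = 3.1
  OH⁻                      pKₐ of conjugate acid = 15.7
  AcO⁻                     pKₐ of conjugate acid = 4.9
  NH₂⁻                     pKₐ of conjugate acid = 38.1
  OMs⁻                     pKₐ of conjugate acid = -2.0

OMs⁻ > F⁻ > AcO⁻ > OH⁻ > NH₂⁻

Lower conjugate-acid pKₐ ⇒ weaker base ⇒ better leaving group.
Sorting by the given values: OMs⁻ (-2.0), F⁻ (3.1), AcO⁻ (4.9), OH⁻ (15.7), NH₂⁻ (38.1).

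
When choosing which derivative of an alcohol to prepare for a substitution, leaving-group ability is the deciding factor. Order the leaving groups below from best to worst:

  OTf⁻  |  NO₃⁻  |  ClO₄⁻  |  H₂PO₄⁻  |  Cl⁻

A good leaving group is a weak base: the lower the pKₐ of its conjugate acid, the more readily it departs.
OTf⁻: pKₐ(CF₃SO₃H (triflic acid)) ≈ -14
ClO₄⁻: pKₐ(HClO₄) ≈ -10 — extremely weak base; rarely used for safety reasons
Cl⁻: pKₐ(HCl) ≈ -7 — moderately weak base
NO₃⁻: pKₐ(HNO₃) ≈ -1.3
H₂PO₄⁻: pKₐ(H₃PO₄) ≈ 2.1 — moderate base; biological leaving group after further activation

OTf⁻ > ClO₄⁻ > Cl⁻ > NO₃⁻ > H₂PO₄⁻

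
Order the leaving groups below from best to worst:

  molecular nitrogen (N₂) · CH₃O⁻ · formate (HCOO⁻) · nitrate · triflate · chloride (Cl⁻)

molecular nitrogen (N₂) > triflate > chloride (Cl⁻) > nitrate > formate (HCOO⁻) > CH₃O⁻

The more stable X⁻ (or X) is on its own — i.e. the weaker a base it is — the better a leaving group it makes.
molecular nitrogen (N₂): no meaningful conjugate acid; N₂ departs as an exceptionally stable neutral molecule
triflate: pKₐ(CF₃SO₃H (triflic acid)) ≈ -14 — charge spread over three oxygens and a CF₃ group; the premier leaving group in synthesis
chloride (Cl⁻): pKₐ(HCl) ≈ -7 — moderately weak base
nitrate: pKₐ(HNO₃) ≈ -1.3 — resonance-delocalised over three oxygens
formate (HCOO⁻): pKₐ(HCOOH) ≈ 3.8 — resonance-stabilised carboxylate
CH₃O⁻: pKₐ(CH₃OH) ≈ 15.5 — strong base; alkoxides do not leave unassisted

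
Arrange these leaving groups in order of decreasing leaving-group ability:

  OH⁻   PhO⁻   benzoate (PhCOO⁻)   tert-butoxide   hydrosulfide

The more stable X⁻ (or X) is on its own — i.e. the weaker a base it is — the better a leaving group it makes.
benzoate (PhCOO⁻): pKₐ(C₆H₅COOH) ≈ 4.2
hydrosulfide: pKₐ(H₂S) ≈ 7
PhO⁻: pKₐ(C₆H₅OH (phenol)) ≈ 10
OH⁻: pKₐ(H₂O) ≈ 15.7
tert-butoxide: pKₐ(t-BuOH) ≈ 18

benzoate (PhCOO⁻) > hydrosulfide > PhO⁻ > OH⁻ > tert-butoxide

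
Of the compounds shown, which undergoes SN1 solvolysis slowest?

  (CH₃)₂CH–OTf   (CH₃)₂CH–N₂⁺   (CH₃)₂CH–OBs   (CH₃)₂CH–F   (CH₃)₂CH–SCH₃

Same R in every case — rank the leaving groups.
Leaving-group ability tracks the stability of the departed species; conjugate-acid pKₐ is the usual yardstick (lower pKₐ → better LG).
(CH₃)₂CH–N₂⁺ loses N₂: no meaningful conjugate acid; N₂ departs as an exceptionally stable neutral molecule
(CH₃)₂CH–OTf loses OTf⁻: pKₐ(CF₃SO₃H (triflic acid)) ≈ -14
(CH₃)₂CH–OBs loses OBs⁻: pKₐ(p-BrC₆H₄SO₃H) ≈ -2.8
(CH₃)₂CH–F loses F⁻: pKₐ(HF) ≈ 3.2
(CH₃)₂CH–SCH₃ loses RS⁻: pKₐ(RSH (a thiol)) ≈ 10.5

(CH₃)₂CH–SCH₃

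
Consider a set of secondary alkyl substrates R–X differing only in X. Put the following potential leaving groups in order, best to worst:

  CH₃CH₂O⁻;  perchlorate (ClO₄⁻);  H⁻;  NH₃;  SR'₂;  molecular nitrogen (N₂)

molecular nitrogen (N₂) > perchlorate (ClO₄⁻) > SR'₂ > NH₃ > CH₃CH₂O⁻ > H⁻

Rank by basicity of the departing species: weakest base leaves most easily.
molecular nitrogen (N₂): no meaningful conjugate acid; N₂ departs as an exceptionally stable neutral molecule
perchlorate (ClO₄⁻): pKₐ(HClO₄) ≈ -10
SR'₂: pKₐ(R'₂SH⁺) ≈ -7 — neutral; leaves from a sulfonium salt (R–SR'₂⁺)
NH₃: pKₐ(NH₄⁺) ≈ 9.2 — neutral but moderately basic; leaves from R–NH₃⁺
CH₃CH₂O⁻: pKₐ(CH₃CH₂OH) ≈ 16 — strong base; alkoxides do not leave unassisted
H⁻: pKₐ(H₂) ≈ 36 — extremely strong base; leaves only in special hydride-transfer contexts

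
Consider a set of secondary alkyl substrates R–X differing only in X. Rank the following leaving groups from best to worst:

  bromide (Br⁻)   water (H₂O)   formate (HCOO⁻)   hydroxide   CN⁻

bromide (Br⁻) > water (H₂O) > formate (HCOO⁻) > CN⁻ > hydroxide

A good leaving group is a weak base: the lower the pKₐ of its conjugate acid, the more readily it departs.
bromide (Br⁻): pKₐ(HBr) ≈ -9 — weak base; good leaving group
water (H₂O): pKₐ(H₃O⁺) ≈ -1.7
formate (HCOO⁻): pKₐ(HCOOH) ≈ 3.8 — resonance-stabilised carboxylate
CN⁻: pKₐ(HCN) ≈ 9.2 — sp carbon stabilises the charge somewhat, but still a poor LG
hydroxide: pKₐ(H₂O) ≈ 15.7 — strong base; essentially never leaves without prior activation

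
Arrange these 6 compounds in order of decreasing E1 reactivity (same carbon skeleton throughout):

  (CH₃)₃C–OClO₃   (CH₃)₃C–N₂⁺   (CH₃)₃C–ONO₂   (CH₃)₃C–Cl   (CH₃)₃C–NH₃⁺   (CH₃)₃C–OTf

(CH₃)₃C–N₂⁺ > (CH₃)₃C–OTf > (CH₃)₃C–OClO₃ > (CH₃)₃C–Cl > (CH₃)₃C–ONO₂ > (CH₃)₃C–NH₃⁺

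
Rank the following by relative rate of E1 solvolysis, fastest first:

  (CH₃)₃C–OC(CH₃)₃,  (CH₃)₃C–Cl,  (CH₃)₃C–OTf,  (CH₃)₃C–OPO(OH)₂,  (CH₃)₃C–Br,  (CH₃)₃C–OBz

Identical carbon frameworks mean the comparison reduces to leaving-group quality.
A good leaving group is a weak base: the lower the pKₐ of its conjugate acid, the more readily it departs.
(CH₃)₃C–OTf loses OTf⁻: pKₐ(CF₃SO₃H (triflic acid)) ≈ -14
(CH₃)₃C–Br loses Br⁻: pKₐ(HBr) ≈ -9
(CH₃)₃C–Cl loses Cl⁻: pKₐ(HCl) ≈ -7
(CH₃)₃C–OPO(OH)₂ loses H₂PO₄⁻: pKₐ(H₃PO₄) ≈ 2.1
(CH₃)₃C–OBz loses PhCOO⁻: pKₐ(C₆H₅COOH) ≈ 4.2
(CH₃)₃C–OC(CH₃)₃ loses (CH₃)₃CO⁻: pKₐ(t-BuOH) ≈ 18

(CH₃)₃C–OTf > (CH₃)₃C–Br > (CH₃)₃C–Cl > (CH₃)₃C–OPO(OH)₂ > (CH₃)₃C–OBz > (CH₃)₃C–OC(CH₃)₃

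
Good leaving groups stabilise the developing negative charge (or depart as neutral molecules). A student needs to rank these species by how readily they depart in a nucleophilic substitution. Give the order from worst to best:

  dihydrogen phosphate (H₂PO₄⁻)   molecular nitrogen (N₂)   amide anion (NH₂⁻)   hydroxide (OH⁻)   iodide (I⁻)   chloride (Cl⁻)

amide anion (NH₂⁻) < hydroxide (OH⁻) < dihydrogen phosphate (H₂PO₄⁻) < chloride (Cl⁻) < iodide (I⁻) < molecular nitrogen (N₂)

Leaving-group ability tracks the stability of the departed species; conjugate-acid pKₐ is the usual yardstick (lower pKₐ → better LG).
molecular nitrogen (N₂): no meaningful conjugate acid; N₂ departs as an exceptionally stable neutral molecule
iodide (I⁻): pKₐ(HI) ≈ -10
chloride (Cl⁻): pKₐ(HCl) ≈ -7
dihydrogen phosphate (H₂PO₄⁻): pKₐ(H₃PO₄) ≈ 2.1
hydroxide (OH⁻): pKₐ(H₂O) ≈ 15.7
amide anion (NH₂⁻): pKₐ(NH₃) ≈ 38 — extremely strong base; never a leaving group
Listed from poorest to best leaving group as asked.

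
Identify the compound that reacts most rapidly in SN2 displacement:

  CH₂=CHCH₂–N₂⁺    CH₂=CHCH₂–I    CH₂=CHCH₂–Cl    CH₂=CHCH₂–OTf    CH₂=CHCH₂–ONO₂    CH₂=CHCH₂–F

Same R in every case — rank the leaving groups.
The more stable X⁻ (or X) is on its own — i.e. the weaker a base it is — the better a leaving group it makes.
CH₂=CHCH₂–N₂⁺ loses N₂: no meaningful conjugate acid; N₂ departs as an exceptionally stable neutral molecule
CH₂=CHCH₂–OTf loses OTf⁻: pKₐ(CF₃SO₃H (triflic acid)) ≈ -14
CH₂=CHCH₂–I loses I⁻: pKₐ(HI) ≈ -10
CH₂=CHCH₂–Cl loses Cl⁻: pKₐ(HCl) ≈ -7
CH₂=CHCH₂–ONO₂ loses NO₃⁻: pKₐ(HNO₃) ≈ -1.3
CH₂=CHCH₂–F loses F⁻: pKₐ(HF) ≈ 3.2

CH₂=CHCH₂–N₂⁺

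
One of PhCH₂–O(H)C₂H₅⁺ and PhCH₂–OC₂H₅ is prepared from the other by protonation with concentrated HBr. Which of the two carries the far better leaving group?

PhCH₂–O(H)C₂H₅⁺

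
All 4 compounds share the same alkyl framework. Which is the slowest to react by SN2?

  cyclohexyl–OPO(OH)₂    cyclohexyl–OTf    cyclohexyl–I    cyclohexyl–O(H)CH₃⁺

cyclohexyl–OPO(OH)₂

With the same alkyl group throughout, only the leaving group differentiates the rates.
The more stable X⁻ (or X) is on its own — i.e. the weaker a base it is — the better a leaving group it makes.
cyclohexyl–OTf loses OTf⁻: pKₐ(CF₃SO₃H (triflic acid)) ≈ -14
cyclohexyl–I loses I⁻: pKₐ(HI) ≈ -10
cyclohexyl–O(H)CH₃⁺ loses R'OH: pKₐ(R'OH₂⁺) ≈ -2.4
cyclohexyl–OPO(OH)₂ loses H₂PO₄⁻: pKₐ(H₃PO₄) ≈ 2.1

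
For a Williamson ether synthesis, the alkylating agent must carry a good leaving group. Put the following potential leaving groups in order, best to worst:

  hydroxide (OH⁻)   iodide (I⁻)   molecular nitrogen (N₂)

molecular nitrogen (N₂): no meaningful conjugate acid; N₂ departs as an exceptionally stable neutral molecule
iodide (I⁻): pKₐ(HI) ≈ -10 — large, highly polarisable; very weak base
hydroxide (OH⁻): pKₐ(H₂O) ≈ 15.7 — strong base; essentially never leaves without prior activation

molecular nitrogen (N₂) > iodide (I⁻) > hydroxide (OH⁻)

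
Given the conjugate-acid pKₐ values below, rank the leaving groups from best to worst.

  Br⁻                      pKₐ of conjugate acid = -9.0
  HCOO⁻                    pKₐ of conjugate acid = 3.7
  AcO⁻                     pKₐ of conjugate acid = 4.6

Br⁻ > HCOO⁻ > AcO⁻

Lower conjugate-acid pKₐ ⇒ weaker base ⇒ better leaving group.
Sorting by the given values: Br⁻ (-9.0), HCOO⁻ (3.7), AcO⁻ (4.6).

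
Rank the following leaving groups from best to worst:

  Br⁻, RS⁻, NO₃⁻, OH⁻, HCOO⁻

Leaving-group ability tracks the stability of the departed species; conjugate-acid pKₐ is the usual yardstick (lower pKₐ → better LG).
Br⁻: pKₐ(HBr) ≈ -9
NO₃⁻: pKₐ(HNO₃) ≈ -1.3
HCOO⁻: pKₐ(HCOOH) ≈ 3.8
RS⁻: pKₐ(RSH (a thiol)) ≈ 10.5
OH⁻: pKₐ(H₂O) ≈ 15.7

Br⁻ > NO₃⁻ > HCOO⁻ > RS⁻ > OH⁻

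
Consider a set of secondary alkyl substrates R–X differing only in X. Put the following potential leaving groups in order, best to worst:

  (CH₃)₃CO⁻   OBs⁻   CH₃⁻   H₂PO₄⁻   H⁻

A good leaving group is a weak base: the lower the pKₐ of its conjugate acid, the more readily it departs.
OBs⁻: pKₐ(p-BrC₆H₄SO₃H) ≈ -2.8
H₂PO₄⁻: pKₐ(H₃PO₄) ≈ 2.1
(CH₃)₃CO⁻: pKₐ(t-BuOH) ≈ 18
H⁻: pKₐ(H₂) ≈ 36
CH₃⁻: pKₐ(CH₄) ≈ 48

OBs⁻ > H₂PO₄⁻ > (CH₃)₃CO⁻ > H⁻ > CH₃⁻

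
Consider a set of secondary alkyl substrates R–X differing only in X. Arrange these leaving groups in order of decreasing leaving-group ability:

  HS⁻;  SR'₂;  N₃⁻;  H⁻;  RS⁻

SR'₂ > N₃⁻ > HS⁻ > RS⁻ > H⁻

SR'₂: pKₐ(R'₂SH⁺) ≈ -7
N₃⁻: pKₐ(HN₃) ≈ 4.7
HS⁻: pKₐ(H₂S) ≈ 7
RS⁻: pKₐ(RSH (a thiol)) ≈ 10.5
H⁻: pKₐ(H₂) ≈ 36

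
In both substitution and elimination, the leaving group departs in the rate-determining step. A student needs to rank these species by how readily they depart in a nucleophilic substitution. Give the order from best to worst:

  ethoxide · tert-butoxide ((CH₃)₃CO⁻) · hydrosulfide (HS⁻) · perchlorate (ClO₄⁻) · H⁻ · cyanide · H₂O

perchlorate (ClO₄⁻) > H₂O > hydrosulfide (HS⁻) > cyanide > ethoxide > tert-butoxide ((CH₃)₃CO⁻) > H⁻

Rank by basicity of the departing species: weakest base leaves most easily.
perchlorate (ClO₄⁻): pKₐ(HClO₄) ≈ -10 — extremely weak base; rarely used for safety reasons
H₂O: pKₐ(H₃O⁺) ≈ -1.7
hydrosulfide (HS⁻): pKₐ(H₂S) ≈ 7
cyanide: pKₐ(HCN) ≈ 9.2 — sp carbon stabilises the charge somewhat, but still a poor LG
ethoxide: pKₐ(CH₃CH₂OH) ≈ 16
tert-butoxide ((CH₃)₃CO⁻): pKₐ(t-BuOH) ≈ 18
H⁻: pKₐ(H₂) ≈ 36 — extremely strong base; leaves only in special hydride-transfer contexts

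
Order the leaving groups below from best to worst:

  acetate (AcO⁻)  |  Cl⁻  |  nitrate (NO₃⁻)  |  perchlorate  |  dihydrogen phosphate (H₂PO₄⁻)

perchlorate: pKₐ(HClO₄) ≈ -10
Cl⁻: pKₐ(HCl) ≈ -7
nitrate (NO₃⁻): pKₐ(HNO₃) ≈ -1.3
dihydrogen phosphate (H₂PO₄⁻): pKₐ(H₃PO₄) ≈ 2.1
acetate (AcO⁻): pKₐ(CH₃COOH) ≈ 4.8

perchlorate > Cl⁻ > nitrate (NO₃⁻) > dihydrogen phosphate (H₂PO₄⁻) > acetate (AcO⁻)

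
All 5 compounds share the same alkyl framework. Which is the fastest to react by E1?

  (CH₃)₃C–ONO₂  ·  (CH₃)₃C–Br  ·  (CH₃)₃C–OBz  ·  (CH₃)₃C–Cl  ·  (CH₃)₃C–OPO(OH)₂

The skeletons are identical, so relative rate is governed entirely by leaving-group ability.
Rank by basicity of the departing species: weakest base leaves most easily.
(CH₃)₃C–Br loses Br⁻: pKₐ(HBr) ≈ -9
(CH₃)₃C–Cl loses Cl⁻: pKₐ(HCl) ≈ -7
(CH₃)₃C–ONO₂ loses NO₃⁻: pKₐ(HNO₃) ≈ -1.3
(CH₃)₃C–OPO(OH)₂ loses H₂PO₄⁻: pKₐ(H₃PO₄) ≈ 2.1
(CH₃)₃C–OBz loses PhCOO⁻: pKₐ(C₆H₅COOH) ≈ 4.2

(CH₃)₃C–Br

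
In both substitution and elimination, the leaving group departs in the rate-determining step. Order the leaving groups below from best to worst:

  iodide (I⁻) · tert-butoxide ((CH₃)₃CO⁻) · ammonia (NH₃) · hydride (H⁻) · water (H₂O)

A good leaving group is a weak base: the lower the pKₐ of its conjugate acid, the more readily it departs.
iodide (I⁻): pKₐ(HI) ≈ -10 — large, highly polarisable; very weak base
water (H₂O): pKₐ(H₃O⁺) ≈ -1.7
ammonia (NH₃): pKₐ(NH₄⁺) ≈ 9.2
tert-butoxide ((CH₃)₃CO⁻): pKₐ(t-BuOH) ≈ 18
hydride (H⁻): pKₐ(H₂) ≈ 36

iodide (I⁻) > water (H₂O) > ammonia (NH₃) > tert-butoxide ((CH₃)₃CO⁻) > hydride (H⁻)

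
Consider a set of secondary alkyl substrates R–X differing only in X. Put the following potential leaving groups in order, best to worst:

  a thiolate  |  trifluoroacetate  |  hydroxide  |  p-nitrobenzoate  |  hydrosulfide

Rank by basicity of the departing species: weakest base leaves most easily.
trifluoroacetate: pKₐ(CF₃COOH) ≈ 0.2
p-nitrobenzoate: pKₐ(p-nitrobenzoic acid) ≈ 3.4
hydrosulfide: pKₐ(H₂S) ≈ 7
a thiolate: pKₐ(RSH (a thiol)) ≈ 10.5
hydroxide: pKₐ(H₂O) ≈ 15.7

trifluoroacetate > p-nitrobenzoate > hydrosulfide > a thiolate > hydroxide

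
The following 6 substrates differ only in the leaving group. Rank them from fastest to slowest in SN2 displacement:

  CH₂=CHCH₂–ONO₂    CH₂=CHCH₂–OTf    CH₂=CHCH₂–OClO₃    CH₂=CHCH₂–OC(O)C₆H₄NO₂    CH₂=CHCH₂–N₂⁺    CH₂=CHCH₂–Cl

Identical carbon frameworks mean the comparison reduces to leaving-group quality.
Leaving-group ability tracks the stability of the departed species; conjugate-acid pKₐ is the usual yardstick (lower pKₐ → better LG).
CH₂=CHCH₂–N₂⁺ loses N₂: no meaningful conjugate acid; N₂ departs as an exceptionally stable neutral molecule
CH₂=CHCH₂–OTf loses OTf⁻: pKₐ(CF₃SO₃H (triflic acid)) ≈ -14
CH₂=CHCH₂–OClO₃ loses ClO₄⁻: pKₐ(HClO₄) ≈ -10
CH₂=CHCH₂–Cl loses Cl⁻: pKₐ(HCl) ≈ -7
CH₂=CHCH₂–ONO₂ loses NO₃⁻: pKₐ(HNO₃) ≈ -1.3
CH₂=CHCH₂–OC(O)C₆H₄NO₂ loses p-O₂N–C₆H₄–COO⁻: pKₐ(p-nitrobenzoic acid) ≈ 3.4

CH₂=CHCH₂–N₂⁺ > CH₂=CHCH₂–OTf > CH₂=CHCH₂–OClO₃ > CH₂=CHCH₂–Cl > CH₂=CHCH₂–ONO₂ > CH₂=CHCH₂–OC(O)C₆H₄NO₂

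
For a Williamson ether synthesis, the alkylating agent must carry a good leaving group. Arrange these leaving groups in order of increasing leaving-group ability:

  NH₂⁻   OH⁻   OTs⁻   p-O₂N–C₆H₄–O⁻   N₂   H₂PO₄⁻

NH₂⁻ < OH⁻ < p-O₂N–C₆H₄–O⁻ < H₂PO₄⁻ < OTs⁻ < N₂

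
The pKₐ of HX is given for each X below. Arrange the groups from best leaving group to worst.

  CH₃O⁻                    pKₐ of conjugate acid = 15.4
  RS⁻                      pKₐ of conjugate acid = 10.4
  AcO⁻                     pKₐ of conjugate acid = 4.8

AcO⁻ > RS⁻ > CH₃O⁻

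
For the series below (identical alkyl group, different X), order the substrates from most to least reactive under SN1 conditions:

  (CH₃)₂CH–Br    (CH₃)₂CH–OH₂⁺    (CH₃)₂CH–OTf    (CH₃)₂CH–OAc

(CH₃)₂CH–OTf > (CH₃)₂CH–Br > (CH₃)₂CH–OH₂⁺ > (CH₃)₂CH–OAc

The skeletons are identical, so relative rate is governed entirely by leaving-group ability.
Rank by basicity of the departing species: weakest base leaves most easily.
(CH₃)₂CH–OTf loses OTf⁻: pKₐ(CF₃SO₃H (triflic acid)) ≈ -14
(CH₃)₂CH–Br loses Br⁻: pKₐ(HBr) ≈ -9
(CH₃)₂CH–OH₂⁺ loses H₂O: pKₐ(H₃O⁺) ≈ -1.7
(CH₃)₂CH–OAc loses AcO⁻: pKₐ(CH₃COOH) ≈ 4.8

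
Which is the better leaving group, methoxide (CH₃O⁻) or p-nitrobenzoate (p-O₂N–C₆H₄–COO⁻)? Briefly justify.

p-nitrobenzoate (p-O₂N–C₆H₄–COO⁻)

p-nitrobenzoate (p-O₂N–C₆H₄–COO⁻) is the better leaving group.
pKₐ(p-nitrobenzoic acid) ≈ 3.4 versus pKₐ(CH₃OH) ≈ 15.5: p-nitrobenzoate (p-O₂N–C₆H₄–COO⁻) is the much weaker base.
Electron-withdrawing nitro group stabilises the carboxylate.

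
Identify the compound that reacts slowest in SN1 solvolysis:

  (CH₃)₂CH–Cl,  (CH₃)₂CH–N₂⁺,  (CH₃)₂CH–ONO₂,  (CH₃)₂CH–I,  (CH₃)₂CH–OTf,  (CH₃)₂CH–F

Same R in every case — rank the leaving groups.
Rank by basicity of the departing species: weakest base leaves most easily.
(CH₃)₂CH–N₂⁺ loses N₂: no meaningful conjugate acid; N₂ departs as an exceptionally stable neutral molecule
(CH₃)₂CH–OTf loses OTf⁻: pKₐ(CF₃SO₃H (triflic acid)) ≈ -14
(CH₃)₂CH–I loses I⁻: pKₐ(HI) ≈ -10
(CH₃)₂CH–Cl loses Cl⁻: pKₐ(HCl) ≈ -7
(CH₃)₂CH–ONO₂ loses NO₃⁻: pKₐ(HNO₃) ≈ -1.3
(CH₃)₂CH–F loses F⁻: pKₐ(HF) ≈ 3.2

(CH₃)₂CH–F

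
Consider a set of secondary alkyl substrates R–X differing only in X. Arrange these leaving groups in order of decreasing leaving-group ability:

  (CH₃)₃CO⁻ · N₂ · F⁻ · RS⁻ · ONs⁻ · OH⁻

N₂ > ONs⁻ > F⁻ > RS⁻ > OH⁻ > (CH₃)₃CO⁻

N₂: no meaningful conjugate acid; N₂ departs as an exceptionally stable neutral molecule
ONs⁻: pKₐ(p-O₂NC₆H₄SO₃H) ≈ -3.5 — p-nitro group further stabilises the sulfonate
F⁻: pKₐ(HF) ≈ 3.2 — small and strongly basic; the poor halide leaving group
RS⁻: pKₐ(RSH (a thiol)) ≈ 10.5
OH⁻: pKₐ(H₂O) ≈ 15.7 — strong base; essentially never leaves without prior activation
(CH₃)₃CO⁻: pKₐ(t-BuOH) ≈ 18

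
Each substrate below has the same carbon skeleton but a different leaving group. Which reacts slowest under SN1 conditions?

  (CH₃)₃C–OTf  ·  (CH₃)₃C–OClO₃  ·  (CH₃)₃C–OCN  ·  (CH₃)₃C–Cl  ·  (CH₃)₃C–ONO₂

Same R in every case — rank the leaving groups.
Leaving-group ability tracks the stability of the departed species; conjugate-acid pKₐ is the usual yardstick (lower pKₐ → better LG).
(CH₃)₃C–OTf loses OTf⁻: pKₐ(CF₃SO₃H (triflic acid)) ≈ -14
(CH₃)₃C–OClO₃ loses ClO₄⁻: pKₐ(HClO₄) ≈ -10
(CH₃)₃C–Cl loses Cl⁻: pKₐ(HCl) ≈ -7
(CH₃)₃C–ONO₂ loses NO₃⁻: pKₐ(HNO₃) ≈ -1.3
(CH₃)₃C–OCN loses NCO⁻: pKₐ(HOCN) ≈ 3.5

(CH₃)₃C–OCN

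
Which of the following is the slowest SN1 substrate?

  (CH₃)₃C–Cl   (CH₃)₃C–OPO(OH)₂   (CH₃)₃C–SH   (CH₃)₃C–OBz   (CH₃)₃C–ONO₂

(CH₃)₃C–SH

With the same alkyl group throughout, only the leaving group differentiates the rates.
Rank by basicity of the departing species: weakest base leaves most easily.
(CH₃)₃C–Cl loses Cl⁻: pKₐ(HCl) ≈ -7
(CH₃)₃C–ONO₂ loses NO₃⁻: pKₐ(HNO₃) ≈ -1.3
(CH₃)₃C–OPO(OH)₂ loses H₂PO₄⁻: pKₐ(H₃PO₄) ≈ 2.1
(CH₃)₃C–OBz loses PhCOO⁻: pKₐ(C₆H₅COOH) ≈ 4.2
(CH₃)₃C–SH loses HS⁻: pKₐ(H₂S) ≈ 7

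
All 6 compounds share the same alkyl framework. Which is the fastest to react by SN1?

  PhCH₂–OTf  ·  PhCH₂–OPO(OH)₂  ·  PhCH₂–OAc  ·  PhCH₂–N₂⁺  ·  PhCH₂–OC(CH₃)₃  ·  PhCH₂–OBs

Identical carbon frameworks mean the comparison reduces to leaving-group quality.
Leaving-group ability tracks the stability of the departed species; conjugate-acid pKₐ is the usual yardstick (lower pKₐ → better LG).
PhCH₂–N₂⁺ loses N₂: no meaningful conjugate acid; N₂ departs as an exceptionally stable neutral molecule
PhCH₂–OTf loses OTf⁻: pKₐ(CF₃SO₃H (triflic acid)) ≈ -14
PhCH₂–OBs loses OBs⁻: pKₐ(p-BrC₆H₄SO₃H) ≈ -2.8
PhCH₂–OPO(OH)₂ loses H₂PO₄⁻: pKₐ(H₃PO₄) ≈ 2.1
PhCH₂–OAc loses AcO⁻: pKₐ(CH₃COOH) ≈ 4.8
PhCH₂–OC(CH₃)₃ loses (CH₃)₃CO⁻: pKₐ(t-BuOH) ≈ 18

PhCH₂–N₂⁺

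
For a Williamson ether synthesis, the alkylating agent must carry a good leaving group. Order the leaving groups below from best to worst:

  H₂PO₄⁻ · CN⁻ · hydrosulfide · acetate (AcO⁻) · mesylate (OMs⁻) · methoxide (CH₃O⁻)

The more stable X⁻ (or X) is on its own — i.e. the weaker a base it is — the better a leaving group it makes.
mesylate (OMs⁻): pKₐ(CH₃SO₃H (MsOH)) ≈ -1.9
H₂PO₄⁻: pKₐ(H₃PO₄) ≈ 2.1
acetate (AcO⁻): pKₐ(CH₃COOH) ≈ 4.8
hydrosulfide: pKₐ(H₂S) ≈ 7 — larger and more polarisable than the oxygen analogue
CN⁻: pKₐ(HCN) ≈ 9.2 — sp carbon stabilises the charge somewhat, but still a poor LG
methoxide (CH₃O⁻): pKₐ(CH₃OH) ≈ 15.5

mesylate (OMs⁻) > H₂PO₄⁻ > acetate (AcO⁻) > hydrosulfide > CN⁻ > methoxide (CH₃O⁻)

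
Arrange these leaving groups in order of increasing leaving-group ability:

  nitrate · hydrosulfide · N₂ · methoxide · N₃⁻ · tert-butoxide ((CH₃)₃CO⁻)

tert-butoxide ((CH₃)₃CO⁻) < methoxide < hydrosulfide < N₃⁻ < nitrate < N₂

N₂: no meaningful conjugate acid; N₂ departs as an exceptionally stable neutral molecule
nitrate: pKₐ(HNO₃) ≈ -1.3 — resonance-delocalised over three oxygens
N₃⁻: pKₐ(HN₃) ≈ 4.7 — linear, resonance-stabilised
hydrosulfide: pKₐ(H₂S) ≈ 7 — larger and more polarisable than the oxygen analogue
methoxide: pKₐ(CH₃OH) ≈ 15.5
tert-butoxide ((CH₃)₃CO⁻): pKₐ(t-BuOH) ≈ 18 — bulky, strongly basic alkoxide
Reversing gives the worst-to-best order requested.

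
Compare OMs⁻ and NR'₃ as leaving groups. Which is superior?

OMs⁻ is the better leaving group.
pKₐ(CH₃SO₃H (MsOH)) ≈ -1.9 versus pKₐ(R'₃NH⁺) ≈ 10.7: OMs⁻ is the much weaker base.
Resonance-delocalised alkanesulfonate.

OMs⁻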